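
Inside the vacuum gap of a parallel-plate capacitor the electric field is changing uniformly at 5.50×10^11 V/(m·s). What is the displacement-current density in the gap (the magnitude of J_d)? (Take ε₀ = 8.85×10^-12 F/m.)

4.87 A/m²

J_d = ε₀ ∂E/∂t, so J_d = 4.87 A/m².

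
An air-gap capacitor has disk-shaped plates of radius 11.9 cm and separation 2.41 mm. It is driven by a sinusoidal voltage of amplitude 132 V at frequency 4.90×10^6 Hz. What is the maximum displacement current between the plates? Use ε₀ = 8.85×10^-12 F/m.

0.664 A

The displacement current equals the conduction current C dV/dt, which peaks at C V₀ ω.
With C = ε₀A/d = (8.85×10^-12)(0.04449)/(2.41×10^-3) = 1.634×10^-10 F and ω = 2πf = 3.079×10^7 rad/s, I_d,max = (1.634×10^-10)(132)(3.079×10^7) = 0.664 A.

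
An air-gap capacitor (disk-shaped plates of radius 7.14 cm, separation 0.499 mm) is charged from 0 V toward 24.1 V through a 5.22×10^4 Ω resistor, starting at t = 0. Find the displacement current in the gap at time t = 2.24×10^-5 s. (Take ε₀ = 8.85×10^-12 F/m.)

1.02×10^-4 A

C = ε₀A/d = (8.85×10^-12)(0.01602)/(4.99×10^-4) = 2.841×10^-10 F, so τ = RC = 1.483×10^-5 s.
The conduction current is I(t) = (V₀/R) e^(−t/τ), and the displacement current between the plates equals it.
t/τ = 1.510; I_d = (24.1/5.22×10^4) · e^(−1.510) = (4.617×10^-4)(0.2209) = 1.02×10^-4 A.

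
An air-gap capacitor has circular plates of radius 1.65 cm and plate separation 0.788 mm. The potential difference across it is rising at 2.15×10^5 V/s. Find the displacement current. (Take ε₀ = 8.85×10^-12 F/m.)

2.07×10^-6 A

C = ε₀A/d = (8.85×10^-12)(8.553×10^-4)/(7.88×10^-4) = 9.606×10^-12 F.
I_d = C dV/dt = (9.606×10^-12)(2.15×10^5) = 2.07×10^-6 A.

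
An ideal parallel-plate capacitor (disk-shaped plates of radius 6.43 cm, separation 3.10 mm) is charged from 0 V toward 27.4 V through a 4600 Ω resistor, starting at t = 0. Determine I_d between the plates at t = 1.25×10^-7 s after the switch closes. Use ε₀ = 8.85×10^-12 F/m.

2.86×10^-3 A

C = ε₀A/d = (8.85×10^-12)(0.01299)/(3.10×10^-3) = 3.708×10^-11 F, so τ = RC = 1.706×10^-7 s.
The conduction current is I(t) = (V₀/R) e^(−t/τ), and the displacement current between the plates equals it.
t/τ = 0.7327; I_d = (27.4/4600) · e^(−0.7327) = (5.957×10^-3)(0.4806) = 2.86×10^-3 A.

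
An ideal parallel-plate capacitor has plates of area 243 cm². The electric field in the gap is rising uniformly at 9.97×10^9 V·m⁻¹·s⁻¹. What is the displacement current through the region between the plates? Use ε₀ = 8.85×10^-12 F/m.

2.14×10^-3 A

With a uniform field, Φ_E = EA, so I_d = ε₀ A dE/dt = 2.14×10^-3 A.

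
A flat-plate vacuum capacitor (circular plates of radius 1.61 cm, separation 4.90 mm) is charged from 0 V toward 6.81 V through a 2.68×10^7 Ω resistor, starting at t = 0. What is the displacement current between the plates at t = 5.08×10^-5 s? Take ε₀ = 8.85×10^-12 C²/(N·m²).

C = ε₀A/d = (8.85×10^-12)(8.143×10^-4)/(4.90×10^-3) = 1.471×10^-12 F, so τ = RC = 3.942×10^-5 s.
The conduction current is I(t) = (V₀/R) e^(−t/τ), and the displacement current between the plates equals it.
t/τ = 1.289; I_d = (6.81/2.68×10^7) · e^(−1.289) = (2.541×10^-7)(0.2755) = 7.00×10^-8 A.

7.00×10^-8 A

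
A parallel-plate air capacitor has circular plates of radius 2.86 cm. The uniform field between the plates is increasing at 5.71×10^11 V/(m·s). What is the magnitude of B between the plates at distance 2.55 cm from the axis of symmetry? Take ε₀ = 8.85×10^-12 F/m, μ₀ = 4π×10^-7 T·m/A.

8.10×10^-8 T

Total displacement current: I_d = ε₀(πR²)(dE/dt) = (8.85×10^-12)(2.570×10^-3)(5.71×10^11) = 0.01299 A.
An Ampèrian loop of radius r encloses a fraction (r/R)² of I_d. Then B·2πr = μ₀ I_d (r/R)², giving B = μ₀ I_d r/(2πR²) = 8.10×10^-8 T.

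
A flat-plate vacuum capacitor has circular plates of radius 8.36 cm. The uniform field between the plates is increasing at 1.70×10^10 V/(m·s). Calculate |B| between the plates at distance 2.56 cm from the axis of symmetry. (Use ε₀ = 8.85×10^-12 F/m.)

Total displacement current: I_d = ε₀(πR²)(dE/dt) = (8.85×10^-12)(0.02196)(1.70×10^10) = 3.304×10^-3 A.
∮B·dl = μ₀ I_d,enc with I_d,enc = I_d r²/R² = 3.098×10^-4 A; so B = μ₀ I_d,enc/(2πr) = 2.42×10^-9 T.

2.42×10^-9 T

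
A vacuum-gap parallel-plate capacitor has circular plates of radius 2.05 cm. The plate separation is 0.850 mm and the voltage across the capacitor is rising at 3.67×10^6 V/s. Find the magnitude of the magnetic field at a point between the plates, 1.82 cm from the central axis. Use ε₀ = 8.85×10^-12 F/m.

I_d = C dV/dt with C = ε₀πR²/d = 1.374×10^-11 F, so I_d = (1.374×10^-11)(3.67×10^6) = 5.043×10^-5 A.
An Ampèrian loop of radius r encloses a fraction (r/R)² of I_d. Then B·2πr = μ₀ I_d (r/R)², giving B = μ₀ I_d r/(2πR²) = 4.37×10^-10 T.

4.37×10^-10 T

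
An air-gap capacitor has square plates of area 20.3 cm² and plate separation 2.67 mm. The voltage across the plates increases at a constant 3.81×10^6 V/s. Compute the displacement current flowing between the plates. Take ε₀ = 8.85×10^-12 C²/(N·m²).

2.56×10^-5 A

The displacement current equals the charging current C dV/dt. With C = ε₀A/d = (8.85×10^-12)(2.03×10^-3)/(2.67×10^-3) = 6.729×10^-12 F, I_d = (6.729×10^-12)(3.81×10^6) = 2.56×10^-5 A.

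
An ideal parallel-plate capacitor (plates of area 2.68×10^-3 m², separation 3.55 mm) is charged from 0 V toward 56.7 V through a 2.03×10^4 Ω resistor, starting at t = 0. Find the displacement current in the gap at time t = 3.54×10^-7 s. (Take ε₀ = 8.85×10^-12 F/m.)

2.05×10^-4 A

With C = ε₀A/d = (8.85×10^-12)(2.68×10^-3)/(3.55×10^-3) = 6.681×10^-12 F, the time constant is τ = RC = 1.356×10^-7 s, so t/τ = 2.611 and e^(−t/τ) = 0.07346.
I_d = I_cond = (V₀/R) e^(−t/τ) = (2.793×10^-3)(0.07346) = 2.05×10^-4 A.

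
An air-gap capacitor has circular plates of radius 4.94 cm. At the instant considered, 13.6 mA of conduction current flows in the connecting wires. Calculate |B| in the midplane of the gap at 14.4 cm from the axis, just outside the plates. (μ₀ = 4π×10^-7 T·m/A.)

By continuity the displacement current in the gap matches the conduction current: I_d = 0.0136 A.
Outside the plates the loop encloses all of I_d, so B·2πr = μ₀ I_d and B = 1.89×10^-8 T.

1.89×10^-8 T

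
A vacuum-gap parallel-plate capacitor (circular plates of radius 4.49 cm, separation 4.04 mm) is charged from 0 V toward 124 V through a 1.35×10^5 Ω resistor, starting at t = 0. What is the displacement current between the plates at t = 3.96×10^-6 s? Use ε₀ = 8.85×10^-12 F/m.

C = ε₀A/d = (8.85×10^-12)(6.333×10^-3)/(4.04×10^-3) = 1.387×10^-11 F, so τ = RC = 1.872×10^-6 s.
The conduction current is I(t) = (V₀/R) e^(−t/τ), and the displacement current between the plates equals it.
t/τ = 2.115; I_d = (124/1.35×10^5) · e^(−2.115) = (9.185×10^-4)(0.1206) = 1.11×10^-4 A.

1.11×10^-4 A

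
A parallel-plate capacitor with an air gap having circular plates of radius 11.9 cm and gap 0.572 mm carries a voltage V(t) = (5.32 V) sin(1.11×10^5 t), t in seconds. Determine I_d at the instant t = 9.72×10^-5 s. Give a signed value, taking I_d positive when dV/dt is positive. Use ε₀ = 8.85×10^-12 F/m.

C = ε₀A/d = (8.85×10^-12)(0.04449)/(5.72×10^-4) = 6.884×10^-10 F. dV/dt = V₀ω·cos(ωt); at ωt = 10.7892 rad this factor is -0.2049.
I_d = C dV/dt = (6.884×10^-10)(5.32)(1.11×10^5)(-0.2049) = -8.33×10^-5 A.

-8.33×10^-5 A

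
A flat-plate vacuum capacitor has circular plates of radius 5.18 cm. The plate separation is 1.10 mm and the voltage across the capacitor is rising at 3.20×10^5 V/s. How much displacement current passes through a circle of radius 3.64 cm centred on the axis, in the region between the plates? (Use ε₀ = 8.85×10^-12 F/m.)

dE/dt = (dV/dt)/d = 2.909×10^8 V/(m·s); I_d = ε₀(πR²)(dE/dt) = (8.85×10^-12)(8.430×10^-3)(2.909×10^8) = 2.170×10^-5 A.
Since J_d is uniform, the enclosed fraction is (r/R)² = 0.4938, giving I_d,enc = 1.07×10^-5 A.

1.07×10^-5 A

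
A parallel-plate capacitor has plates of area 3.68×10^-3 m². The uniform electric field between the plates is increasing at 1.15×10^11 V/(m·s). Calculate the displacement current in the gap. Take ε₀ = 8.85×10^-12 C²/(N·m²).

The displacement current is ε₀ times dΦ_E/dt = ε₀ A dE/dt = (8.85×10^-12)(3.68×10^-3)(1.15×10^11) = 3.75×10^-3 A.

3.75×10^-3 A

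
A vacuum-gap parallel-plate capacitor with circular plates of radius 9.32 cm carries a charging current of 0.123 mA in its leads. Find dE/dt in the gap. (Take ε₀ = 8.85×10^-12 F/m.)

The displacement current between the plates equals the conduction current, I_d = 0.123 mA.
Since I_d = ε₀ A dE/dt, dE/dt = I_d/(ε₀A) = (1.23×10^-4)/((8.85×10^-12)(0.02729)) = 5.09×10^8 V/(m·s).

5.09×10^8 V/(m·s)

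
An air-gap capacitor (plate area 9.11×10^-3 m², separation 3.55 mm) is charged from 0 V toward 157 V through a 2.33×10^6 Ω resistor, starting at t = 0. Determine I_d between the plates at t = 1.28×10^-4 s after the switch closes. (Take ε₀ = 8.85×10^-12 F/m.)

C = ε₀A/d = (8.85×10^-12)(9.11×10^-3)/(3.55×10^-3) = 2.271×10^-11 F, so τ = RC = 5.291×10^-5 s.
The conduction current is I(t) = (V₀/R) e^(−t/τ), and the displacement current between the plates equals it.
t/τ = 2.419; I_d = (157/2.33×10^6) · e^(−2.419) = (6.738×10^-5)(0.08901) = 6.00×10^-6 A.

6.00×10^-6 A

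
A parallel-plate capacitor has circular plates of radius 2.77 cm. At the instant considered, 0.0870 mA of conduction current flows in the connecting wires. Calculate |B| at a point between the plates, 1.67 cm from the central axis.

3.79×10^-10 T

By continuity the displacement current in the gap matches the conduction current: I_d = 8.70×10^-5 A.
∮B·dl = μ₀ I_d,enc with I_d,enc = I_d r²/R² = 3.162×10^-5 A; so B = μ₀ I_d,enc/(2πr) = 3.79×10^-10 T.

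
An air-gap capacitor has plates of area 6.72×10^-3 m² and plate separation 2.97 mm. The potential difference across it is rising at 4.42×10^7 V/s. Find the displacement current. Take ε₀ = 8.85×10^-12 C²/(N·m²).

8.85×10^-4 A

C = ε₀A/d = (8.85×10^-12)(6.72×10^-3)/(2.97×10^-3) = 2.002×10^-11 F.
I_d = C dV/dt = (2.002×10^-11)(4.42×10^7) = 8.85×10^-4 A.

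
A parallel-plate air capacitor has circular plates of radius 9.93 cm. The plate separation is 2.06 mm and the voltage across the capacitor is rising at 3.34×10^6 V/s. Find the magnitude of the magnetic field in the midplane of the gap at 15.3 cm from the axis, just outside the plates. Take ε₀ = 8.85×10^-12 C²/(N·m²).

5.81×10^-10 T

I_d = C dV/dt with C = ε₀πR²/d = 1.331×10^-10 F, so I_d = (1.331×10^-10)(3.34×10^6) = 4.446×10^-4 A.
For r ≥ R the full I_d is enclosed: B = μ₀ I_d/(2πr) = (4π×10^-7)(4.446×10^-4)/(2π·0.153) = 5.81×10^-10 T.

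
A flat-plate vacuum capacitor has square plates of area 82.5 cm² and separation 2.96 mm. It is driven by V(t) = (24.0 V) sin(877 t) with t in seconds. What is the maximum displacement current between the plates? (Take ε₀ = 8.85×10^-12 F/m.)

5.19×10^-7 A

C = ε₀A/d = (8.85×10^-12)(8.25×10^-3)/(2.96×10^-3) = 2.467×10^-11 F; ω = 877 rad/s.
I_d = C dV/dt, so |I_d|_max = C V₀ ω = (2.467×10^-11)(24.0)(877) = 5.19×10^-7 A.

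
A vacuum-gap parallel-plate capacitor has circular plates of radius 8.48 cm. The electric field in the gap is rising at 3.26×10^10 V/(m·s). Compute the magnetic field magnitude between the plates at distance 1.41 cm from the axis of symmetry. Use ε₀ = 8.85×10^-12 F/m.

I_d = ε₀ dΦ_E/dt = ε₀ πR² (dE/dt) = (8.85×10^-12)(0.02259)(3.26×10^10) = 6.517×10^-3 A through the full plate area.
An Ampèrian loop of radius r encloses a fraction (r/R)² of I_d. Then B·2πr = μ₀ I_d (r/R)², giving B = μ₀ I_d r/(2πR²) = 2.56×10^-9 T.

2.56×10^-9 T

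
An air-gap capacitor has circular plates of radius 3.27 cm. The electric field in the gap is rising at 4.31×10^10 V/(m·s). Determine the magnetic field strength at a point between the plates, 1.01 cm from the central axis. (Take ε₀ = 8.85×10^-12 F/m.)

2.42×10^-9 T

I_d = ε₀ dΦ_E/dt = ε₀ πR² (dE/dt) = (8.85×10^-12)(3.359×10^-3)(4.31×10^10) = 1.281×10^-3 A through the full plate area.
For r < R the Ampère–Maxwell law gives B(2πr) = μ₀ I_d (r²/R²), so B = μ₀ I_d r/(2πR²) = (4π×10^-7)(1.281×10^-3)(0.0101)/(2π·0.0327²) = 2.42×10^-9 T.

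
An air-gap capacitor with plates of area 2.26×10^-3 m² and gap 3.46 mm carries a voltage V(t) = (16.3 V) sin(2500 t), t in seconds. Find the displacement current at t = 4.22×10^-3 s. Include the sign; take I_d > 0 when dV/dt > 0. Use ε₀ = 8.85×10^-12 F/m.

dE/dt = (V₀ω/d)·cos(ωt) with ωt = 10.55 rad: (16.3)(2500)(-0.4310)/(3.46×10^-3) = -5.076×10^6 V/(m·s).
I_d = ε₀ A dE/dt = (8.85×10^-12)(2.26×10^-3)(-5.076×10^6) = -1.02×10^-7 A.

-1.02×10^-7 A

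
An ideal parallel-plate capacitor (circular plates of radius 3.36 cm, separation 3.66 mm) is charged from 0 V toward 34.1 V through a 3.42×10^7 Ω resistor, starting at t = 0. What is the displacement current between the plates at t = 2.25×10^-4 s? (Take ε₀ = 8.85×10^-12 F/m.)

C = ε₀A/d = (8.85×10^-12)(3.547×10^-3)/(3.66×10^-3) = 8.577×10^-12 F and τ = RC = 2.933×10^-4 s. I_d in the gap equals the RC charging current.
I_d(t) = (V₀/R) e^(−t/τ) = 9.971×10^-7 · e^(−0.7671) = 4.63×10^-7 A.

4.63×10^-7 A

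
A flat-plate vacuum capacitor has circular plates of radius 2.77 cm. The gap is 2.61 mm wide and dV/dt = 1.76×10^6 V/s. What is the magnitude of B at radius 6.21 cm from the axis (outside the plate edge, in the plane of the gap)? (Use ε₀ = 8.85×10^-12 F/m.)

4.63×10^-11 T

With E = V/d, dE/dt = 6.743×10^8 V/(m·s) and πR² = 2.411×10^-3 m², giving I_d = ε₀ πR² dE/dt = 1.439×10^-5 A.
Outside the plates the loop encloses all of I_d, so B·2πr = μ₀ I_d and B = 4.63×10^-11 T.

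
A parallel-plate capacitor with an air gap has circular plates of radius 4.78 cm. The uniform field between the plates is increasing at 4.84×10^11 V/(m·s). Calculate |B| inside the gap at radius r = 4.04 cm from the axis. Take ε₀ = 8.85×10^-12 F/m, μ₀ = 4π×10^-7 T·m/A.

Through the whole plate area (πR² = 7.178×10^-3 m²), I_d = ε₀ πR² dE/dt = 0.03075 A.
An Ampèrian loop of radius r encloses a fraction (r/R)² of I_d. Then B·2πr = μ₀ I_d (r/R)², giving B = μ₀ I_d r/(2πR²) = 1.09×10^-7 T.

1.09×10^-7 T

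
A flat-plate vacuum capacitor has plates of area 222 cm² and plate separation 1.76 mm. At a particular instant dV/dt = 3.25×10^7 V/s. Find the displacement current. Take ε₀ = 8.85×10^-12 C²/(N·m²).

The displacement current equals the charging current C dV/dt. With C = ε₀A/d = (8.85×10^-12)(0.0222)/(1.76×10^-3) = 1.116×10^-10 F, I_d = (1.116×10^-10)(3.25×10^7) = 3.63×10^-3 A.

3.63×10^-3 A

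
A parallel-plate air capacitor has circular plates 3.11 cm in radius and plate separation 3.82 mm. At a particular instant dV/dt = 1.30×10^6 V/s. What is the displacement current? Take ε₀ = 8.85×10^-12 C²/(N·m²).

The displacement current equals the charging current C dV/dt. With C = ε₀A/d = (8.85×10^-12)(3.039×10^-3)/(3.82×10^-3) = 7.041×10^-12 F, I_d = (7.041×10^-12)(1.30×10^6) = 9.15×10^-6 A.

9.15×10^-6 A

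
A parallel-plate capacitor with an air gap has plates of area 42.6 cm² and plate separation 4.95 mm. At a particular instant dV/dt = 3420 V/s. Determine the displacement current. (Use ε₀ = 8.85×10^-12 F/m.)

The field between the plates is E = V/d, so dE/dt = (3420)/(4.95×10^-3 m) = 6.909×10^5 V/(m·s).
I_d = ε₀ A (dE/dt) = (8.85×10^-12)(4.26×10^-3)(6.909×10^5) = 2.60×10^-8 A.

2.60×10^-8 A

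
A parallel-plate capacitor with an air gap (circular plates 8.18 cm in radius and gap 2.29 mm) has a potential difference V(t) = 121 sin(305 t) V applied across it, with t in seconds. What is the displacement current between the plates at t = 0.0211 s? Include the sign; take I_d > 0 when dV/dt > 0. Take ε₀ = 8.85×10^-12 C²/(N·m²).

2.96×10^-6 A

C = ε₀A/d = (8.85×10^-12)(0.02102)/(2.29×10^-3) = 8.123×10^-11 F. dV/dt = V₀ω·cos(ωt); at ωt = 6.4355 rad this factor is 0.9884.
I_d = C dV/dt = (8.123×10^-11)(121)(305)(0.9884) = 2.96×10^-6 A.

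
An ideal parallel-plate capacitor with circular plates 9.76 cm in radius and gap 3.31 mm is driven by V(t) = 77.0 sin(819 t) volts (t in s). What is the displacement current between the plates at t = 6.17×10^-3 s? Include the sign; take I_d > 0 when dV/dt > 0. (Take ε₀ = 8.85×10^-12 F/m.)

1.69×10^-6 A

C = ε₀A/d = (8.85×10^-12)(0.02993)/(3.31×10^-3) = 8.002×10^-11 F. dV/dt = V₀ω·cos(ωt); at ωt = 5.05323 rad this factor is 0.3343.
I_d = C dV/dt = (8.002×10^-11)(77.0)(819)(0.3343) = 1.69×10^-6 A.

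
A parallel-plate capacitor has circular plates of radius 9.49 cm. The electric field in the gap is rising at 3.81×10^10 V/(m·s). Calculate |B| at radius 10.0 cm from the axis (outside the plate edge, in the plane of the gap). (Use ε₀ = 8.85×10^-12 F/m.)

Through the whole plate area (πR² = 0.02829 m²), I_d = ε₀ πR² dE/dt = 9.539×10^-3 A.
For r ≥ R the full I_d is enclosed: B = μ₀ I_d/(2πr) = (4π×10^-7)(9.539×10^-3)/(2π·0.100) = 1.91×10^-8 T.

1.91×10^-8 T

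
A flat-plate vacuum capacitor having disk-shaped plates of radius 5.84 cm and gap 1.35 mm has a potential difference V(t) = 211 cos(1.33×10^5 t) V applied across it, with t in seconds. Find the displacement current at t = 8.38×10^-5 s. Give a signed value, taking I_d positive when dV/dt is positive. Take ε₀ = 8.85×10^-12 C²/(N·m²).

C = ε₀A/d = (8.85×10^-12)(0.01071)/(1.35×10^-3) = 7.021×10^-11 F. dV/dt = V₀ω·−sin(ωt); at ωt = 11.1454 rad this factor is 0.9888.
I_d = C dV/dt = (7.021×10^-11)(211)(1.33×10^5)(0.9888) = 1.95×10^-3 A.

1.95×10^-3 A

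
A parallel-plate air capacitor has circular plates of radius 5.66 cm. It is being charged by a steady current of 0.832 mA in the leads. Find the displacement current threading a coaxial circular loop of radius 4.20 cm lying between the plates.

Between the plates the displacement current equals the wire current: I_d = 0.832 mA = 8.32×10^-4 A.
Since J_d is uniform, the enclosed fraction is (r/R)² = 0.5506, giving I_d,enc = 4.58×10^-4 A.

4.58×10^-4 A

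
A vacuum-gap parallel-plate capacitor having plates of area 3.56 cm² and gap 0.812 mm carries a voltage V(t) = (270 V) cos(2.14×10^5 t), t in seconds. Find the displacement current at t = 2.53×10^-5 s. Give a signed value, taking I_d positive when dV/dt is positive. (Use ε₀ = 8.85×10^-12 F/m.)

1.71×10^-4 A

dE/dt = (V₀ω/d)·−sin(ωt) with ωt = 5.4142 rad: (270)(2.14×10^5)(0.7637)/(8.12×10^-4) = 5.434×10^10 V/(m·s).
I_d = ε₀ A dE/dt = (8.85×10^-12)(3.56×10^-4)(5.434×10^10) = 1.71×10^-4 A.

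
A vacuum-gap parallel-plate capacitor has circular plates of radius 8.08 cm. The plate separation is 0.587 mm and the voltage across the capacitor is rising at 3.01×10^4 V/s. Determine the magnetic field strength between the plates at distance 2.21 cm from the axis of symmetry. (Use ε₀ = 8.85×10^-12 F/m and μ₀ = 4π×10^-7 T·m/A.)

6.30×10^-12 T

I_d = C dV/dt with C = ε₀πR²/d = 3.092×10^-10 F, so I_d = (3.092×10^-10)(3.01×10^4) = 9.307×10^-6 A.
∮B·dl = μ₀ I_d,enc with I_d,enc = I_d r²/R² = 6.963×10^-7 A; so B = μ₀ I_d,enc/(2πr) = 6.30×10^-12 T.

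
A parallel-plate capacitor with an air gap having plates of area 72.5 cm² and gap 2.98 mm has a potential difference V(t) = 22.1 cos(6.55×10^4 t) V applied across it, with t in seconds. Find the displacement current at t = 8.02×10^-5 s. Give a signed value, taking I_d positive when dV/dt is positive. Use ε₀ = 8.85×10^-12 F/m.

dV/dt = (22.1)(6.55×10^4)·−sin(5.2531) = 1.241×10^6 V/s.
I_d = C dV/dt with C = ε₀A/d = (8.85×10^-12)(7.25×10^-3)/(2.98×10^-3) = 2.153×10^-11 F, so I_d = (2.153×10^-11)(1.241×10^6) = 2.67×10^-5 A.

2.67×10^-5 A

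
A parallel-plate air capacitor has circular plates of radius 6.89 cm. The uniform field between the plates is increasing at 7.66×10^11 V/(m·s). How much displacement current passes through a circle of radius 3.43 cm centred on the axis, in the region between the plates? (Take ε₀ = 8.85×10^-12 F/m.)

0.0251 A

I_d = ε₀ dΦ_E/dt = ε₀ πR² (dE/dt) = (8.85×10^-12)(0.01491)(7.66×10^11) = 0.1011 A through the full plate area.
The field is uniform, so I_d,enc = I_d (r/R)² = (0.1011)(3.43/6.89)² = 0.0251 A.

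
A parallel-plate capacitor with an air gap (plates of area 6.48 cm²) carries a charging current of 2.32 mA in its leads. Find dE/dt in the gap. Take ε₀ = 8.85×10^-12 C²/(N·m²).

4.05×10^11 V/(m·s)

Charge continuity gives I_d = I = 2.32×10^-3 A between the plates.
Then dE/dt = I_d/(ε₀A) = 4.05×10^11 V/(m·s).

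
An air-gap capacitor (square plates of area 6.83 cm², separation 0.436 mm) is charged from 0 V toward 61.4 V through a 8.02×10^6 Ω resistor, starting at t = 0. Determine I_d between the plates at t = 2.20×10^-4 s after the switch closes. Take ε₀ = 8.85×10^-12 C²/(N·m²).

With C = ε₀A/d = (8.85×10^-12)(6.83×10^-4)/(4.36×10^-4) = 1.386×10^-11 F, the time constant is τ = RC = 1.112×10^-4 s, so t/τ = 1.978 and e^(−t/τ) = 0.1383.
I_d = I_cond = (V₀/R) e^(−t/τ) = (7.656×10^-6)(0.1383) = 1.06×10^-6 A.

1.06×10^-6 A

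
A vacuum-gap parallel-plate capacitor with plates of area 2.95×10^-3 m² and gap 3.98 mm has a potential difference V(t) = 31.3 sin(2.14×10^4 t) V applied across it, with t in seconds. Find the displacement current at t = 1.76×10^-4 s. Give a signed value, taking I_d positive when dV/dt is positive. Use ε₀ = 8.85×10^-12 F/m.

-3.56×10^-6 A

C = ε₀A/d = (8.85×10^-12)(2.95×10^-3)/(3.98×10^-3) = 6.560×10^-12 F. dV/dt = V₀ω·cos(ωt); at ωt = 3.7664 rad this factor is -0.8111.
I_d = C dV/dt = (6.560×10^-12)(31.3)(2.14×10^4)(-0.8111) = -3.56×10^-6 A.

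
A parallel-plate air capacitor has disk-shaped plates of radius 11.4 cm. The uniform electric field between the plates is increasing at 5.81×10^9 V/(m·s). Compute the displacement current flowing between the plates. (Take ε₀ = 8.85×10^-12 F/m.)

2.10×10^-3 A

With a uniform field, Φ_E = EA, so I_d = ε₀ A dE/dt = 2.10×10^-3 A.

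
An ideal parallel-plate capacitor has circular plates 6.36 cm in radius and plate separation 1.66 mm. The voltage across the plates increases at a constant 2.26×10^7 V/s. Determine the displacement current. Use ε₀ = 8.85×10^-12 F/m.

E = V/d so dE/dt = (dV/dt)/d = 1.361×10^10 V/(m·s), and I_d = ε₀ A dE/dt = (8.85×10^-12)(0.01271)(1.361×10^10) = 1.53×10^-3 A.

1.53×10^-3 A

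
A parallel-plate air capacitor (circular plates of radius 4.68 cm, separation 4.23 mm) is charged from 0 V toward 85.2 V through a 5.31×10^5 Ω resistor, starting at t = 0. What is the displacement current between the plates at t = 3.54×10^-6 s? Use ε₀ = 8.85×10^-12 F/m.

1.01×10^-4 A

C = ε₀A/d = (8.85×10^-12)(6.881×10^-3)/(4.23×10^-3) = 1.440×10^-11 F and τ = RC = 7.646×10^-6 s. I_d in the gap equals the RC charging current.
I_d(t) = (V₀/R) e^(−t/τ) = 1.605×10^-4 · e^(−0.4630) = 1.01×10^-4 A.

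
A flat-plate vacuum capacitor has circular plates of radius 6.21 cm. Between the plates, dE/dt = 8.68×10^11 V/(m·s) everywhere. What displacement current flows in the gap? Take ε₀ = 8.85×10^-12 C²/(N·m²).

The displacement current is ε₀ times dΦ_E/dt = ε₀ A dE/dt = (8.85×10^-12)(0.01212)(8.68×10^11) = 0.0931 A.

0.0931 A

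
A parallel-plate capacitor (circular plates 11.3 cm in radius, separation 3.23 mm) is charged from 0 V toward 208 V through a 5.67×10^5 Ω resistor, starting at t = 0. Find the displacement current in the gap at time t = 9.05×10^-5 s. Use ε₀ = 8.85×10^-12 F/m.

8.59×10^-5 A

With C = ε₀A/d = (8.85×10^-12)(0.04011)/(3.23×10^-3) = 1.099×10^-10 F, the time constant is τ = RC = 6.231×10^-5 s, so t/τ = 1.452 and e^(−t/τ) = 0.2341.
I_d = I_cond = (V₀/R) e^(−t/τ) = (3.668×10^-4)(0.2341) = 8.59×10^-5 A.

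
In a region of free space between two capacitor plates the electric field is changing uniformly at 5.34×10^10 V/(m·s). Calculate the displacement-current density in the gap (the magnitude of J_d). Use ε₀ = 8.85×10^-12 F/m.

J_d = ε₀ dE/dt = (8.85×10^-12)(5.34×10^10) = 0.473 A/m².

0.473 A/m²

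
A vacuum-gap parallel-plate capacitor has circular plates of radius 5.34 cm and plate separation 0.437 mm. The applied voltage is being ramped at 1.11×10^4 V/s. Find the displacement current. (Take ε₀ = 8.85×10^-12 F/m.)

E = V/d so dE/dt = (dV/dt)/d = 2.540×10^7 V/(m·s), and I_d = ε₀ A dE/dt = (8.85×10^-12)(8.958×10^-3)(2.540×10^7) = 2.01×10^-6 A.

2.01×10^-6 A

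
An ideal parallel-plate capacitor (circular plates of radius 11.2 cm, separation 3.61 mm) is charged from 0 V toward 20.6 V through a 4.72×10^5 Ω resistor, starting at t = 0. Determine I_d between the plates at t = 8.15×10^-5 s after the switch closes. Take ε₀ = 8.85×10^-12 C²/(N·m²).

7.31×10^-6 A

C = ε₀A/d = (8.85×10^-12)(0.03941)/(3.61×10^-3) = 9.661×10^-11 F and τ = RC = 4.560×10^-5 s. I_d in the gap equals the RC charging current.
I_d(t) = (V₀/R) e^(−t/τ) = 4.364×10^-5 · e^(−1.787) = 7.31×10^-6 A.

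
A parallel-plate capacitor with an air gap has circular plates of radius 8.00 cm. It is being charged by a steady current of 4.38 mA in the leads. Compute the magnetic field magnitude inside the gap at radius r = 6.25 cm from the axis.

8.55×10^-9 T

No conduction current crosses the gap, so I_d there equals the 4.38×10^-3 A in the leads.
For r < R the Ampère–Maxwell law gives B(2πr) = μ₀ I_d (r²/R²), so B = μ₀ I_d r/(2πR²) = (4π×10^-7)(4.38×10^-3)(0.0625)/(2π·0.0800²) = 8.55×10^-9 T.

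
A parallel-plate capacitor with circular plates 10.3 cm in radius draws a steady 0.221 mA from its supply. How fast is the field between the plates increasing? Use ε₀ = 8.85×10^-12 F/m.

7.49×10^8 V/(m·s)

The displacement current between the plates equals the conduction current, I_d = 0.221 mA.
Inverting I_d = ε₀ A dE/dt gives dE/dt = 2.21×10^-4 / (8.85×10^-12 · 0.03333) = 7.49×10^8 V/(m·s).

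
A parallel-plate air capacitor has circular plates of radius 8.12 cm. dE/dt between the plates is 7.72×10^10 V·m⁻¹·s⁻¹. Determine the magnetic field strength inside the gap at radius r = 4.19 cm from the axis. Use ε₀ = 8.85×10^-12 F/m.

I_d = ε₀ dΦ_E/dt = ε₀ πR² (dE/dt) = (8.85×10^-12)(0.02071)(7.72×10^10) = 0.01415 A through the full plate area.
An Ampèrian loop of radius r encloses a fraction (r/R)² of I_d. Then B·2πr = μ₀ I_d (r/R)², giving B = μ₀ I_d r/(2πR²) = 1.80×10^-8 T.

1.80×10^-8 T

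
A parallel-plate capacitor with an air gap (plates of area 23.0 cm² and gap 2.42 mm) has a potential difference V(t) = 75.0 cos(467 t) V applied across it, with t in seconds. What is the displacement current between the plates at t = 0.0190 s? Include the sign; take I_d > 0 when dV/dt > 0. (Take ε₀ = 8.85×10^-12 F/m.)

dE/dt = (V₀ω/d)·−sin(ωt) with ωt = 8.873 rad: (75.0)(467)(-0.5242)/(2.42×10^-3) = -7.587×10^6 V/(m·s).
I_d = ε₀ A dE/dt = (8.85×10^-12)(2.30×10^-3)(-7.587×10^6) = -1.54×10^-7 A.

-1.54×10^-7 A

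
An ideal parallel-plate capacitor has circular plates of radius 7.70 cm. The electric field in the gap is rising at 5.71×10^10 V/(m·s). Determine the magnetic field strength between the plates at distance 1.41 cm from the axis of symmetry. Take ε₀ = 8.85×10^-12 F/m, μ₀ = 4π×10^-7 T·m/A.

I_d = ε₀ dΦ_E/dt = ε₀ πR² (dE/dt) = (8.85×10^-12)(0.01863)(5.71×10^10) = 9.414×10^-3 A through the full plate area.
∮B·dl = μ₀ I_d,enc with I_d,enc = I_d r²/R² = 3.157×10^-4 A; so B = μ₀ I_d,enc/(2πr) = 4.48×10^-9 T.

4.48×10^-9 T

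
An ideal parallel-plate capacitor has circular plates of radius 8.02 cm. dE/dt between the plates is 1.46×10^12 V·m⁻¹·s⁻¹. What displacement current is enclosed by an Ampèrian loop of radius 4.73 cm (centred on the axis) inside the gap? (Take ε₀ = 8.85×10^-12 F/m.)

Total displacement current: I_d = ε₀(πR²)(dE/dt) = (8.85×10^-12)(0.02021)(1.46×10^12) = 0.2611 A.
Since J_d is uniform, the enclosed fraction is (r/R)² = 0.3478, giving I_d,enc = 0.0908 A.

0.0908 A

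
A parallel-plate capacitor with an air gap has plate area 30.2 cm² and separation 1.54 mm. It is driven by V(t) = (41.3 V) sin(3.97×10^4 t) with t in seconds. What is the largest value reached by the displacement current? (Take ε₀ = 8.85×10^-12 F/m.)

C = ε₀A/d = (8.85×10^-12)(3.02×10^-3)/(1.54×10^-3) = 1.736×10^-11 F; ω = 3.97×10^4 rad/s.
I_d = C dV/dt, so |I_d|_max = C V₀ ω = (1.736×10^-11)(41.3)(3.97×10^4) = 2.85×10^-5 A.

2.85×10^-5 A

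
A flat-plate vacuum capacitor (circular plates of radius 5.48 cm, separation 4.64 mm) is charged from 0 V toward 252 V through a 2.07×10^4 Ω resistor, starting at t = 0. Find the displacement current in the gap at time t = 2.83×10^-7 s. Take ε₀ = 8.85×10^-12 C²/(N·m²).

C = ε₀A/d = (8.85×10^-12)(9.434×10^-3)/(4.64×10^-3) = 1.799×10^-11 F and τ = RC = 3.724×10^-7 s. I_d in the gap equals the RC charging current.
I_d(t) = (V₀/R) e^(−t/τ) = 0.01217 · e^(−0.7599) = 5.69×10^-3 A.

5.69×10^-3 A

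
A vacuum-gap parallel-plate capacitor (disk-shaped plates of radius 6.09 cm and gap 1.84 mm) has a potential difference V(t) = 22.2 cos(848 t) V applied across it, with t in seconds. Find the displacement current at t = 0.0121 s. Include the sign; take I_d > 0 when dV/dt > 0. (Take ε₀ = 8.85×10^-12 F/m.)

dE/dt = (V₀ω/d)·−sin(ωt) with ωt = 10.2608 rad: (22.2)(848)(0.7420)/(1.84×10^-3) = 7.592×10^6 V/(m·s).
I_d = ε₀ A dE/dt = (8.85×10^-12)(0.01165)(7.592×10^6) = 7.83×10^-7 A.

7.83×10^-7 A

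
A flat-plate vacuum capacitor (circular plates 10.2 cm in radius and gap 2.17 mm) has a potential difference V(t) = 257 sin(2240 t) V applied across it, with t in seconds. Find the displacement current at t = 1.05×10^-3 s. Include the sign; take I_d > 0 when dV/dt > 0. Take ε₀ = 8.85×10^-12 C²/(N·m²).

dV/dt = (257)(2240)·cos(2.352) = -4.054×10^5 V/s.
I_d = C dV/dt with C = ε₀A/d = (8.85×10^-12)(0.03269)/(2.17×10^-3) = 1.333×10^-10 F, so I_d = (1.333×10^-10)(-4.054×10^5) = -5.40×10^-5 A.

-5.40×10^-5 A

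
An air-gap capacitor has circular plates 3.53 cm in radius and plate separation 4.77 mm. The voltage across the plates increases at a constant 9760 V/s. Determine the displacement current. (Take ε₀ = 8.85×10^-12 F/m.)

7.09×10^-8 A

E = V/d so dE/dt = (dV/dt)/d = 2.046×10^6 V/(m·s), and I_d = ε₀ A dE/dt = (8.85×10^-12)(3.915×10^-3)(2.046×10^6) = 7.09×10^-8 A.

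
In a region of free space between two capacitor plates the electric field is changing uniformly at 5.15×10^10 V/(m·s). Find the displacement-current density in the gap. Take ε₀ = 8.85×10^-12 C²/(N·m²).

0.456 A/m²

J_d = ε₀ dE/dt = (8.85×10^-12)(5.15×10^10) = 0.456 A/m².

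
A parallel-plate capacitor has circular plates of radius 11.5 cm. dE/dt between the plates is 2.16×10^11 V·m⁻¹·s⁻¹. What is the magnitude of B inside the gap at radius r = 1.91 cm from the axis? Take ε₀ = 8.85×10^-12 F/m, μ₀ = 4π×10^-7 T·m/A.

2.29×10^-8 T

I_d = ε₀ dΦ_E/dt = ε₀ πR² (dE/dt) = (8.85×10^-12)(0.04155)(2.16×10^11) = 0.07943 A through the full plate area.
For r < R the Ampère–Maxwell law gives B(2πr) = μ₀ I_d (r²/R²), so B = μ₀ I_d r/(2πR²) = (4π×10^-7)(0.07943)(0.0191)/(2π·0.115²) = 2.29×10^-8 T.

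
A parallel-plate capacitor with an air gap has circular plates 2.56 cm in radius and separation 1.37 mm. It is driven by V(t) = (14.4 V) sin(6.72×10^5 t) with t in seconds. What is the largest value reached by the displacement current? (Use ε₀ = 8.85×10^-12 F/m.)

1.29×10^-4 A

C = ε₀A/d = (8.85×10^-12)(2.059×10^-3)/(1.37×10^-3) = 1.330×10^-11 F; ω = 6.72×10^5 rad/s.
I_d = C dV/dt, so |I_d|_max = C V₀ ω = (1.330×10^-11)(14.4)(6.72×10^5) = 1.29×10^-4 A.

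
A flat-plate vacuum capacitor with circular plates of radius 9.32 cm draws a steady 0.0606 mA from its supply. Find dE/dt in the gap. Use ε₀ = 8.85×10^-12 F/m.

Charge continuity gives I_d = I = 6.06×10^-5 A between the plates.
Then dE/dt = I_d/(ε₀A) = 2.51×10^8 V/(m·s).

2.51×10^8 V/(m·s)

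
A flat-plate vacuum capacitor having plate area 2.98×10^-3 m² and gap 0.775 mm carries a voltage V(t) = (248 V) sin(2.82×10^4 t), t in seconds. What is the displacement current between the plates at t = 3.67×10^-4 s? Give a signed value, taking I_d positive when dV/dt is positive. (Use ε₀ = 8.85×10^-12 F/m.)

dE/dt = (V₀ω/d)·cos(ωt) with ωt = 10.3494 rad: (248)(2.82×10^4)(-0.6021)/(7.75×10^-4) = -5.433×10^9 V/(m·s).
I_d = ε₀ A dE/dt = (8.85×10^-12)(2.98×10^-3)(-5.433×10^9) = -1.43×10^-4 A.

-1.43×10^-4 A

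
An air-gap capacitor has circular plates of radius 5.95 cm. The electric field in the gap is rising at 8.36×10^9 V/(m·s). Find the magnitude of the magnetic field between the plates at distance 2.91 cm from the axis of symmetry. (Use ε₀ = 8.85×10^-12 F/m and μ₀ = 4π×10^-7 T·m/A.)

Total displacement current: I_d = ε₀(πR²)(dE/dt) = (8.85×10^-12)(0.01112)(8.36×10^9) = 8.227×10^-4 A.
An Ampèrian loop of radius r encloses a fraction (r/R)² of I_d. Then B·2πr = μ₀ I_d (r/R)², giving B = μ₀ I_d r/(2πR²) = 1.35×10^-9 T.

1.35×10^-9 T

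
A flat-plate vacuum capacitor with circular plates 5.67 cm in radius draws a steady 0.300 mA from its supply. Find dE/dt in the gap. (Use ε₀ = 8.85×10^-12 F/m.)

By continuity, I_d in the gap equals the 0.300 mA flowing in the wire.
Since I_d = ε₀ A dE/dt, dE/dt = I_d/(ε₀A) = (3.00×10^-4)/((8.85×10^-12)(0.01010)) = 3.36×10^9 V/(m·s).

3.36×10^9 V/(m·s)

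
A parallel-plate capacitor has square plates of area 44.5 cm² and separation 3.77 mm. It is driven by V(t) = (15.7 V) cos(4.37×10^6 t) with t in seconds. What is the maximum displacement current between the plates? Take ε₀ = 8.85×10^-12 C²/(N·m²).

7.17×10^-4 A

C = ε₀A/d = (8.85×10^-12)(4.45×10^-3)/(3.77×10^-3) = 1.045×10^-11 F; ω = 4.37×10^6 rad/s.
I_d = C dV/dt, so |I_d|_max = C V₀ ω = (1.045×10^-11)(15.7)(4.37×10^6) = 7.17×10^-4 A.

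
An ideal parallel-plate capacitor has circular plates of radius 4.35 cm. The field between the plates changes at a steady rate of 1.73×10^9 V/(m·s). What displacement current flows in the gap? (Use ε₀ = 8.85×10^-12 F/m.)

9.10×10^-5 A

The displacement current is ε₀ times dΦ_E/dt = ε₀ A dE/dt = (8.85×10^-12)(5.945×10^-3)(1.73×10^9) = 9.10×10^-5 A.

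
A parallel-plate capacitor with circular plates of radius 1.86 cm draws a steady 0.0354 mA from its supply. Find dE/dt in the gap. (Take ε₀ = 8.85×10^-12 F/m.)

3.68×10^9 V/(m·s)

The displacement current between the plates equals the conduction current, I_d = 0.0354 mA.
Then dE/dt = I_d/(ε₀A) = 3.68×10^9 V/(m·s).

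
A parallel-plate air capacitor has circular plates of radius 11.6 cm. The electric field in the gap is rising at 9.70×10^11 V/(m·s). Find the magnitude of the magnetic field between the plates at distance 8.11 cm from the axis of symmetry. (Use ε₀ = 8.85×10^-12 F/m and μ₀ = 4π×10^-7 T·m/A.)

I_d = ε₀ dΦ_E/dt = ε₀ πR² (dE/dt) = (8.85×10^-12)(0.04227)(9.70×10^11) = 0.3629 A through the full plate area.
∮B·dl = μ₀ I_d,enc with I_d,enc = I_d r²/R² = 0.1774 A; so B = μ₀ I_d,enc/(2πr) = 4.37×10^-7 T.

4.37×10^-7 T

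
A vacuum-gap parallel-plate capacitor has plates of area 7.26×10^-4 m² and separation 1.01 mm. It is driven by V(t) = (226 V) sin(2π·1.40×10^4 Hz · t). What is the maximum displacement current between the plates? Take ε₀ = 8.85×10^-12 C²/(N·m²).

1.26×10^-4 A

(dE/dt)_max = V₀ω/d = 1.968×10^10 V/(m·s); ω = 2πf = 8.796×10^4 rad/s.
I_d,max = ε₀ A (dE/dt)_max = (8.85×10^-12)(7.26×10^-4)(1.968×10^10) = 1.26×10^-4 A.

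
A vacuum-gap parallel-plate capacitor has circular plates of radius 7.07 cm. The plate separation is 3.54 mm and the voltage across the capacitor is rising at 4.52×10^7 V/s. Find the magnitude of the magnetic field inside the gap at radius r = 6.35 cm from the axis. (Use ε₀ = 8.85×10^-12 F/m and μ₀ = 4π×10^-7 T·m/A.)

With E = V/d, dE/dt = 1.277×10^10 V/(m·s) and πR² = 0.01570 m², giving I_d = ε₀ πR² dE/dt = 1.774×10^-3 A.
∮B·dl = μ₀ I_d,enc with I_d,enc = I_d r²/R² = 1.431×10^-3 A; so B = μ₀ I_d,enc/(2πr) = 4.51×10^-9 T.

4.51×10^-9 T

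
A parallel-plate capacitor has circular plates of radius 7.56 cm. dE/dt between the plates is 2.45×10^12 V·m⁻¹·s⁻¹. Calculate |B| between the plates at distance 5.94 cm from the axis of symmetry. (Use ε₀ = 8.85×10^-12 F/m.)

8.09×10^-7 T

I_d = ε₀ dΦ_E/dt = ε₀ πR² (dE/dt) = (8.85×10^-12)(0.01796)(2.45×10^12) = 0.3894 A through the full plate area.
∮B·dl = μ₀ I_d,enc with I_d,enc = I_d r²/R² = 0.2404 A; so B = μ₀ I_d,enc/(2πr) = 8.09×10^-7 T.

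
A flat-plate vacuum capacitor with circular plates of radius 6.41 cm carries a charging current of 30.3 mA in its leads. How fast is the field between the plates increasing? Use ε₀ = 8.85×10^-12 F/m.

The displacement current between the plates equals the conduction current, I_d = 30.3 mA.
Then dE/dt = I_d/(ε₀A) = 2.65×10^11 V/(m·s).

2.65×10^11 V/(m·s)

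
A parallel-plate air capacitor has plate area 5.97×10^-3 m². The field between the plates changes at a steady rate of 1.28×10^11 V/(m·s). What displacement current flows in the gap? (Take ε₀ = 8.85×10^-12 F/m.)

With a uniform field, Φ_E = EA, so I_d = ε₀ A dE/dt = 6.76×10^-3 A.

6.76×10^-3 A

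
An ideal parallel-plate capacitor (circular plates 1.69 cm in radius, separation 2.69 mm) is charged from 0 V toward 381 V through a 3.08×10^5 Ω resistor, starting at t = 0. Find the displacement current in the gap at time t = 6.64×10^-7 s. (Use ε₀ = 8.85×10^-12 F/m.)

C = ε₀A/d = (8.85×10^-12)(8.973×10^-4)/(2.69×10^-3) = 2.952×10^-12 F, so τ = RC = 9.092×10^-7 s.
The conduction current is I(t) = (V₀/R) e^(−t/τ), and the displacement current between the plates equals it.
t/τ = 0.7303; I_d = (381/3.08×10^5) · e^(−0.7303) = (1.237×10^-3)(0.4818) = 5.96×10^-4 A.

5.96×10^-4 A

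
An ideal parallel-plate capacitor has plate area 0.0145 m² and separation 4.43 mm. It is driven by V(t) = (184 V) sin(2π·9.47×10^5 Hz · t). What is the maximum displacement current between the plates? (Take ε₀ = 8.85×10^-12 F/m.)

0.0317 A

(dE/dt)_max = V₀ω/d = 2.471×10^11 V/(m·s); ω = 2πf = 5.950×10^6 rad/s.
I_d,max = ε₀ A (dE/dt)_max = (8.85×10^-12)(0.0145)(2.471×10^11) = 0.0317 A.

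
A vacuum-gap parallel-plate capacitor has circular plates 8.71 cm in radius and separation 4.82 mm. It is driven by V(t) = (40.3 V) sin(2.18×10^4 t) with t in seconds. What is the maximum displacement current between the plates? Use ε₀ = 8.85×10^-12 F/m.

C = ε₀A/d = (8.85×10^-12)(0.02383)/(4.82×10^-3) = 4.375×10^-11 F; ω = 2.18×10^4 rad/s.
I_d = C dV/dt, so |I_d|_max = C V₀ ω = (4.375×10^-11)(40.3)(2.18×10^4) = 3.84×10^-5 A.

3.84×10^-5 A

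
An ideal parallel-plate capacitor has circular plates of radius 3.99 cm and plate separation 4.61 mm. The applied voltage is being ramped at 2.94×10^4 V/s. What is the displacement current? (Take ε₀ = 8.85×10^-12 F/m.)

The field between the plates is E = V/d, so dE/dt = (2.94×10^4)/(4.61×10^-3 m) = 6.377×10^6 V/(m·s).
I_d = ε₀ A (dE/dt) = (8.85×10^-12)(5.001×10^-3)(6.377×10^6) = 2.82×10^-7 A.

2.82×10^-7 A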